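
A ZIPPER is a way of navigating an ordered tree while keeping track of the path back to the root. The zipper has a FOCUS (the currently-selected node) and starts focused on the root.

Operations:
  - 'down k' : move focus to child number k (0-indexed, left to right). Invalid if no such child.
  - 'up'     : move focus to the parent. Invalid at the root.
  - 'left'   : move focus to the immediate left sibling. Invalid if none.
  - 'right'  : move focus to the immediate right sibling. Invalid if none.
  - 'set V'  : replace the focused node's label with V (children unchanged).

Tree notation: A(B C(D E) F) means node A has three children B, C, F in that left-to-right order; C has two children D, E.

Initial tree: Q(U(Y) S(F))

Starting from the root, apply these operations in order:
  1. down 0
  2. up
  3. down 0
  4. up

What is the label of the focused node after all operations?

Answer: Q

Derivation:
Step 1 (down 0): focus=U path=0 depth=1 children=['Y'] left=[] right=['S'] parent=Q
Step 2 (up): focus=Q path=root depth=0 children=['U', 'S'] (at root)
Step 3 (down 0): focus=U path=0 depth=1 children=['Y'] left=[] right=['S'] parent=Q
Step 4 (up): focus=Q path=root depth=0 children=['U', 'S'] (at root)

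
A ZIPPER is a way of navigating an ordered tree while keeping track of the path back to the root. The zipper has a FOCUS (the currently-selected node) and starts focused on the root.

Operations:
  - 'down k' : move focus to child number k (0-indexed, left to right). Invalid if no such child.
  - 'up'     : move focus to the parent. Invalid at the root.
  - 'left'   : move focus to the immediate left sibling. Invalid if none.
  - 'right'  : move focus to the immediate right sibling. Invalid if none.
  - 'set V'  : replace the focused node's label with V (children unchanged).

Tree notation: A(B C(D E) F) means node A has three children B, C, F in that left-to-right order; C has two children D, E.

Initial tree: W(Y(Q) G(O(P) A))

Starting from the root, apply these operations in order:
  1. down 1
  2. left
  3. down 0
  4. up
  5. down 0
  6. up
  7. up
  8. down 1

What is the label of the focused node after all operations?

Step 1 (down 1): focus=G path=1 depth=1 children=['O', 'A'] left=['Y'] right=[] parent=W
Step 2 (left): focus=Y path=0 depth=1 children=['Q'] left=[] right=['G'] parent=W
Step 3 (down 0): focus=Q path=0/0 depth=2 children=[] left=[] right=[] parent=Y
Step 4 (up): focus=Y path=0 depth=1 children=['Q'] left=[] right=['G'] parent=W
Step 5 (down 0): focus=Q path=0/0 depth=2 children=[] left=[] right=[] parent=Y
Step 6 (up): focus=Y path=0 depth=1 children=['Q'] left=[] right=['G'] parent=W
Step 7 (up): focus=W path=root depth=0 children=['Y', 'G'] (at root)
Step 8 (down 1): focus=G path=1 depth=1 children=['O', 'A'] left=['Y'] right=[] parent=W

Answer: G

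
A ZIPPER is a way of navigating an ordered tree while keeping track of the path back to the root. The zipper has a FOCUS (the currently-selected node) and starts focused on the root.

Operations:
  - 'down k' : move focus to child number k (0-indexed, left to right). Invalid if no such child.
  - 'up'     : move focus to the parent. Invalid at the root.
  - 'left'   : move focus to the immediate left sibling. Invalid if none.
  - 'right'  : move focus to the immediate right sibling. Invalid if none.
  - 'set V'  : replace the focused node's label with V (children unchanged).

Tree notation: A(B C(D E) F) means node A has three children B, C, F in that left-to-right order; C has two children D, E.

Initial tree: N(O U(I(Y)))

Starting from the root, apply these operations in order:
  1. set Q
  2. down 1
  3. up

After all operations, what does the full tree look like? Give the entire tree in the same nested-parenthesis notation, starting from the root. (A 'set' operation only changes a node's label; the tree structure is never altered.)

Answer: Q(O U(I(Y)))

Derivation:
Step 1 (set Q): focus=Q path=root depth=0 children=['O', 'U'] (at root)
Step 2 (down 1): focus=U path=1 depth=1 children=['I'] left=['O'] right=[] parent=Q
Step 3 (up): focus=Q path=root depth=0 children=['O', 'U'] (at root)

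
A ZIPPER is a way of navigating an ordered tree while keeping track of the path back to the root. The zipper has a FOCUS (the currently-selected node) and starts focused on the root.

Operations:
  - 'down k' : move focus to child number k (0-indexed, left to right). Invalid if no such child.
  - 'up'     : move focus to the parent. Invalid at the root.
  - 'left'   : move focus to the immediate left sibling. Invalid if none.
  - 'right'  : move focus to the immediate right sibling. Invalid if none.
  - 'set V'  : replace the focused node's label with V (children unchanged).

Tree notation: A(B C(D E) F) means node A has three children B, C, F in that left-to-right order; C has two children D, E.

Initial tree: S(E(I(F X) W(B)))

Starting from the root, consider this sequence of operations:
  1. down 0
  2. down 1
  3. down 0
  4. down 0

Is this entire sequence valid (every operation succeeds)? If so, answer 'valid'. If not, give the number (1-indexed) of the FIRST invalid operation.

Answer: 4

Derivation:
Step 1 (down 0): focus=E path=0 depth=1 children=['I', 'W'] left=[] right=[] parent=S
Step 2 (down 1): focus=W path=0/1 depth=2 children=['B'] left=['I'] right=[] parent=E
Step 3 (down 0): focus=B path=0/1/0 depth=3 children=[] left=[] right=[] parent=W
Step 4 (down 0): INVALID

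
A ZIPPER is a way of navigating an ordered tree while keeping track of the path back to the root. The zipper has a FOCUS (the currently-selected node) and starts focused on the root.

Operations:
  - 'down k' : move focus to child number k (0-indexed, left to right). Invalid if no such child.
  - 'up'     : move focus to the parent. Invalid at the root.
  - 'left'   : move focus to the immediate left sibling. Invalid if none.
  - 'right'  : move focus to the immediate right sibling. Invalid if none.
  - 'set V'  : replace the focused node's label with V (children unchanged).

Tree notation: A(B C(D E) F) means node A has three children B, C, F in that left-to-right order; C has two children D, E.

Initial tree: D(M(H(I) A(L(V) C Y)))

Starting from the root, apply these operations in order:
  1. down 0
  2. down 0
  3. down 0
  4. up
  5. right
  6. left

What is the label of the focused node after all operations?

Answer: H

Derivation:
Step 1 (down 0): focus=M path=0 depth=1 children=['H', 'A'] left=[] right=[] parent=D
Step 2 (down 0): focus=H path=0/0 depth=2 children=['I'] left=[] right=['A'] parent=M
Step 3 (down 0): focus=I path=0/0/0 depth=3 children=[] left=[] right=[] parent=H
Step 4 (up): focus=H path=0/0 depth=2 children=['I'] left=[] right=['A'] parent=M
Step 5 (right): focus=A path=0/1 depth=2 children=['L', 'C', 'Y'] left=['H'] right=[] parent=M
Step 6 (left): focus=H path=0/0 depth=2 children=['I'] left=[] right=['A'] parent=M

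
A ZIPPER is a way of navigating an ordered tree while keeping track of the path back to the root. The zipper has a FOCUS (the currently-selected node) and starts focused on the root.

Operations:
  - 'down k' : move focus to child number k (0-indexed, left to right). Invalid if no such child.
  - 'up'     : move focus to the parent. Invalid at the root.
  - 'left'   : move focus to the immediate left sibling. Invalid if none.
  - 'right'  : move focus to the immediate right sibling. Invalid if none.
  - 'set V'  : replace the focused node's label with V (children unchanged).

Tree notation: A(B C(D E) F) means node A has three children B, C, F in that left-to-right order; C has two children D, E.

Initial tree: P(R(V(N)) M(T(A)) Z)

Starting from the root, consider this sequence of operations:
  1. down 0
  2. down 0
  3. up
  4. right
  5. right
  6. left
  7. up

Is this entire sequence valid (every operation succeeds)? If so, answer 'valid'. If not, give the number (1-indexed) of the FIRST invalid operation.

Answer: valid

Derivation:
Step 1 (down 0): focus=R path=0 depth=1 children=['V'] left=[] right=['M', 'Z'] parent=P
Step 2 (down 0): focus=V path=0/0 depth=2 children=['N'] left=[] right=[] parent=R
Step 3 (up): focus=R path=0 depth=1 children=['V'] left=[] right=['M', 'Z'] parent=P
Step 4 (right): focus=M path=1 depth=1 children=['T'] left=['R'] right=['Z'] parent=P
Step 5 (right): focus=Z path=2 depth=1 children=[] left=['R', 'M'] right=[] parent=P
Step 6 (left): focus=M path=1 depth=1 children=['T'] left=['R'] right=['Z'] parent=P
Step 7 (up): focus=P path=root depth=0 children=['R', 'M', 'Z'] (at root)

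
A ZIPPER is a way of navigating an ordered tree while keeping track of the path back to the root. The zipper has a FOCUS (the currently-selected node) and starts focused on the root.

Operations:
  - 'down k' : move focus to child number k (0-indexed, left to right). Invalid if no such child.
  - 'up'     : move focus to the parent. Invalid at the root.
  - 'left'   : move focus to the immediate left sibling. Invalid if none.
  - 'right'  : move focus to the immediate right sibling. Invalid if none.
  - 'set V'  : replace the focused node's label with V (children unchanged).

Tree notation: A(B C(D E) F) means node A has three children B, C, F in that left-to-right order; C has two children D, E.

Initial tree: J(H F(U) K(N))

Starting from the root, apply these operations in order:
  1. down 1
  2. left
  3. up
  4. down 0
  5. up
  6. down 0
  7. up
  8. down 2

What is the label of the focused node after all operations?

Step 1 (down 1): focus=F path=1 depth=1 children=['U'] left=['H'] right=['K'] parent=J
Step 2 (left): focus=H path=0 depth=1 children=[] left=[] right=['F', 'K'] parent=J
Step 3 (up): focus=J path=root depth=0 children=['H', 'F', 'K'] (at root)
Step 4 (down 0): focus=H path=0 depth=1 children=[] left=[] right=['F', 'K'] parent=J
Step 5 (up): focus=J path=root depth=0 children=['H', 'F', 'K'] (at root)
Step 6 (down 0): focus=H path=0 depth=1 children=[] left=[] right=['F', 'K'] parent=J
Step 7 (up): focus=J path=root depth=0 children=['H', 'F', 'K'] (at root)
Step 8 (down 2): focus=K path=2 depth=1 children=['N'] left=['H', 'F'] right=[] parent=J

Answer: K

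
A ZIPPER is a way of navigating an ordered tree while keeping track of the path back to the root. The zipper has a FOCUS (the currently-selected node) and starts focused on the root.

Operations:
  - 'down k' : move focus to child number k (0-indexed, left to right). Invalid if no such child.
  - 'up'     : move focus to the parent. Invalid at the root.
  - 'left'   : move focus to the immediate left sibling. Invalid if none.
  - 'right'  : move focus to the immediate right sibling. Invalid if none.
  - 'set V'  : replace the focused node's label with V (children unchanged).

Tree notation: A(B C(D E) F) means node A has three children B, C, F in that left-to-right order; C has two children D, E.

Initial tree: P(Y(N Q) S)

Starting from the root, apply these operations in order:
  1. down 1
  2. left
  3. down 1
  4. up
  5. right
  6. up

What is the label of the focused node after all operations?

Step 1 (down 1): focus=S path=1 depth=1 children=[] left=['Y'] right=[] parent=P
Step 2 (left): focus=Y path=0 depth=1 children=['N', 'Q'] left=[] right=['S'] parent=P
Step 3 (down 1): focus=Q path=0/1 depth=2 children=[] left=['N'] right=[] parent=Y
Step 4 (up): focus=Y path=0 depth=1 children=['N', 'Q'] left=[] right=['S'] parent=P
Step 5 (right): focus=S path=1 depth=1 children=[] left=['Y'] right=[] parent=P
Step 6 (up): focus=P path=root depth=0 children=['Y', 'S'] (at root)

Answer: P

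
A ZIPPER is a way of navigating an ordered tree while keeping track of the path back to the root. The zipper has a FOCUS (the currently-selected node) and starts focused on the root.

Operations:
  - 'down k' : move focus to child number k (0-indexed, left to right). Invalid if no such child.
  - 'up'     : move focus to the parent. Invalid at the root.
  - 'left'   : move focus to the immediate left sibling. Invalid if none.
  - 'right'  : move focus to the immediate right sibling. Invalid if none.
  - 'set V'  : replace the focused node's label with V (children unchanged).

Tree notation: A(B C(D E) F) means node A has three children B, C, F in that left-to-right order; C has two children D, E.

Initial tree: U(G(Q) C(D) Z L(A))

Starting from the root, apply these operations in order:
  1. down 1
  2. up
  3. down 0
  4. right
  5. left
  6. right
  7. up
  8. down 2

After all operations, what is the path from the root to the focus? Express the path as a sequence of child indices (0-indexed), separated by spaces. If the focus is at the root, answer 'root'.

Answer: 2

Derivation:
Step 1 (down 1): focus=C path=1 depth=1 children=['D'] left=['G'] right=['Z', 'L'] parent=U
Step 2 (up): focus=U path=root depth=0 children=['G', 'C', 'Z', 'L'] (at root)
Step 3 (down 0): focus=G path=0 depth=1 children=['Q'] left=[] right=['C', 'Z', 'L'] parent=U
Step 4 (right): focus=C path=1 depth=1 children=['D'] left=['G'] right=['Z', 'L'] parent=U
Step 5 (left): focus=G path=0 depth=1 children=['Q'] left=[] right=['C', 'Z', 'L'] parent=U
Step 6 (right): focus=C path=1 depth=1 children=['D'] left=['G'] right=['Z', 'L'] parent=U
Step 7 (up): focus=U path=root depth=0 children=['G', 'C', 'Z', 'L'] (at root)
Step 8 (down 2): focus=Z path=2 depth=1 children=[] left=['G', 'C'] right=['L'] parent=U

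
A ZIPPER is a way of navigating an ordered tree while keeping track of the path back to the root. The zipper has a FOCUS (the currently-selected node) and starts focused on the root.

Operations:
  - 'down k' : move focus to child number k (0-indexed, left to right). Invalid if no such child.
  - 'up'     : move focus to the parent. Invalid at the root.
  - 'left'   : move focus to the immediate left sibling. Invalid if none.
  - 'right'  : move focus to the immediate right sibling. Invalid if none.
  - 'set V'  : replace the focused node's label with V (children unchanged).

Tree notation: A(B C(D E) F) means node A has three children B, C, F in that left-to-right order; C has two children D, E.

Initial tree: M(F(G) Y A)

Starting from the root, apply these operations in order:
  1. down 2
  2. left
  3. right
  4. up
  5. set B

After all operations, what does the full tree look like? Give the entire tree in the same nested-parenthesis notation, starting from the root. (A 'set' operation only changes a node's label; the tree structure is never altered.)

Step 1 (down 2): focus=A path=2 depth=1 children=[] left=['F', 'Y'] right=[] parent=M
Step 2 (left): focus=Y path=1 depth=1 children=[] left=['F'] right=['A'] parent=M
Step 3 (right): focus=A path=2 depth=1 children=[] left=['F', 'Y'] right=[] parent=M
Step 4 (up): focus=M path=root depth=0 children=['F', 'Y', 'A'] (at root)
Step 5 (set B): focus=B path=root depth=0 children=['F', 'Y', 'A'] (at root)

Answer: B(F(G) Y A)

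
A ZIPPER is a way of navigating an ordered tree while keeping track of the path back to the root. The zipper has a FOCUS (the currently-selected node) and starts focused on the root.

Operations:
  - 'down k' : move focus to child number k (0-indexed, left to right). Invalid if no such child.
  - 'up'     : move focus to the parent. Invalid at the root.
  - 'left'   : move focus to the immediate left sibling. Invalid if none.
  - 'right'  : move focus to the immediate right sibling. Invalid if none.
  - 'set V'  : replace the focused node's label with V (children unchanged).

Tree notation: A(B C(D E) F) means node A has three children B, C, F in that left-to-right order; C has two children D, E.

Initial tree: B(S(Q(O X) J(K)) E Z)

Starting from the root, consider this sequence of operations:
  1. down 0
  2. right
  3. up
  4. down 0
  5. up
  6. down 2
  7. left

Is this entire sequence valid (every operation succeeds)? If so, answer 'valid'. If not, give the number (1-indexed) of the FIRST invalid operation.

Step 1 (down 0): focus=S path=0 depth=1 children=['Q', 'J'] left=[] right=['E', 'Z'] parent=B
Step 2 (right): focus=E path=1 depth=1 children=[] left=['S'] right=['Z'] parent=B
Step 3 (up): focus=B path=root depth=0 children=['S', 'E', 'Z'] (at root)
Step 4 (down 0): focus=S path=0 depth=1 children=['Q', 'J'] left=[] right=['E', 'Z'] parent=B
Step 5 (up): focus=B path=root depth=0 children=['S', 'E', 'Z'] (at root)
Step 6 (down 2): focus=Z path=2 depth=1 children=[] left=['S', 'E'] right=[] parent=B
Step 7 (left): focus=E path=1 depth=1 children=[] left=['S'] right=['Z'] parent=B

Answer: valid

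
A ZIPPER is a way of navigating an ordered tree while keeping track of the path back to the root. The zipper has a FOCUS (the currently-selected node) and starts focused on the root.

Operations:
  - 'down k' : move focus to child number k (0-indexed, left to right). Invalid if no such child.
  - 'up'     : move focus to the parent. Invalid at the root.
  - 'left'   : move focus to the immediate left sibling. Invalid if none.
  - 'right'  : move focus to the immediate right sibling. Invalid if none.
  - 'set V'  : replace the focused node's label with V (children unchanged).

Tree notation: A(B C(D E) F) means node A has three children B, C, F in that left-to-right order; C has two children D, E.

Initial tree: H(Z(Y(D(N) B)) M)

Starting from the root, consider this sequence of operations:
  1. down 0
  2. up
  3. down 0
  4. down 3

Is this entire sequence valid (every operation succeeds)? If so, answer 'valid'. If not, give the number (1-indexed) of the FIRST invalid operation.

Answer: 4

Derivation:
Step 1 (down 0): focus=Z path=0 depth=1 children=['Y'] left=[] right=['M'] parent=H
Step 2 (up): focus=H path=root depth=0 children=['Z', 'M'] (at root)
Step 3 (down 0): focus=Z path=0 depth=1 children=['Y'] left=[] right=['M'] parent=H
Step 4 (down 3): INVALID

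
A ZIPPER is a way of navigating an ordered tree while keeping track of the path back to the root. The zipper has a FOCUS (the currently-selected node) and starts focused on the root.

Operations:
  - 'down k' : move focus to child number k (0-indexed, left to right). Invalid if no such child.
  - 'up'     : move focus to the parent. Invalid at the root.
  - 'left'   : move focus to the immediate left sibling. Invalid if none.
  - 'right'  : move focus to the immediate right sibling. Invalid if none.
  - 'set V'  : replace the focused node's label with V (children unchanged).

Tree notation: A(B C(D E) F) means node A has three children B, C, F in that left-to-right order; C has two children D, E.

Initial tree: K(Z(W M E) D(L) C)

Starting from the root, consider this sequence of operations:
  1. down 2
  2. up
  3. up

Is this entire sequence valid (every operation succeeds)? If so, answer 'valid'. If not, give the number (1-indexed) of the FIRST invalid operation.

Step 1 (down 2): focus=C path=2 depth=1 children=[] left=['Z', 'D'] right=[] parent=K
Step 2 (up): focus=K path=root depth=0 children=['Z', 'D', 'C'] (at root)
Step 3 (up): INVALID

Answer: 3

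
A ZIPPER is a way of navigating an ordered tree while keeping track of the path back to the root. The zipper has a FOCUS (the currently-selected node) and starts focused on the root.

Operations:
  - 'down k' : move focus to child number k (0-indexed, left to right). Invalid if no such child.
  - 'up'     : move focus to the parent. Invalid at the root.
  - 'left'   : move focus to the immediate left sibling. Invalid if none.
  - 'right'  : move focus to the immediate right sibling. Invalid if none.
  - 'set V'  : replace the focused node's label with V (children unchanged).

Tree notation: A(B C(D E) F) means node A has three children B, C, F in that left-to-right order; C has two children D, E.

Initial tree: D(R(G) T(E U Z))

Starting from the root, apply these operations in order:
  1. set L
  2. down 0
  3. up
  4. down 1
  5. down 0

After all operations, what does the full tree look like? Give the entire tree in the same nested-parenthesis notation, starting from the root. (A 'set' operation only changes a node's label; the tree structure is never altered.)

Answer: L(R(G) T(E U Z))

Derivation:
Step 1 (set L): focus=L path=root depth=0 children=['R', 'T'] (at root)
Step 2 (down 0): focus=R path=0 depth=1 children=['G'] left=[] right=['T'] parent=L
Step 3 (up): focus=L path=root depth=0 children=['R', 'T'] (at root)
Step 4 (down 1): focus=T path=1 depth=1 children=['E', 'U', 'Z'] left=['R'] right=[] parent=L
Step 5 (down 0): focus=E path=1/0 depth=2 children=[] left=[] right=['U', 'Z'] parent=T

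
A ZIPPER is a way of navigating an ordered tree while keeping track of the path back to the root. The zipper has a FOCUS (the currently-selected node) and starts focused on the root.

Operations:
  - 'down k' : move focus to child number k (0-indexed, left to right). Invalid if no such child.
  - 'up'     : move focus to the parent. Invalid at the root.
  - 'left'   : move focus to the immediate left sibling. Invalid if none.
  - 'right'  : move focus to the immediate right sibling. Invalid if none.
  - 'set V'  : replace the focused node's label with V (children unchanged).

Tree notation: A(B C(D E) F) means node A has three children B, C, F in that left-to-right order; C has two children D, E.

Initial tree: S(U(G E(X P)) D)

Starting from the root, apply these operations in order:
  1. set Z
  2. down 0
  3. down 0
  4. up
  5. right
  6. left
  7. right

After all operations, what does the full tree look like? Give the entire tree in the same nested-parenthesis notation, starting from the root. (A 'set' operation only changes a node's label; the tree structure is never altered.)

Step 1 (set Z): focus=Z path=root depth=0 children=['U', 'D'] (at root)
Step 2 (down 0): focus=U path=0 depth=1 children=['G', 'E'] left=[] right=['D'] parent=Z
Step 3 (down 0): focus=G path=0/0 depth=2 children=[] left=[] right=['E'] parent=U
Step 4 (up): focus=U path=0 depth=1 children=['G', 'E'] left=[] right=['D'] parent=Z
Step 5 (right): focus=D path=1 depth=1 children=[] left=['U'] right=[] parent=Z
Step 6 (left): focus=U path=0 depth=1 children=['G', 'E'] left=[] right=['D'] parent=Z
Step 7 (right): focus=D path=1 depth=1 children=[] left=['U'] right=[] parent=Z

Answer: Z(U(G E(X P)) D)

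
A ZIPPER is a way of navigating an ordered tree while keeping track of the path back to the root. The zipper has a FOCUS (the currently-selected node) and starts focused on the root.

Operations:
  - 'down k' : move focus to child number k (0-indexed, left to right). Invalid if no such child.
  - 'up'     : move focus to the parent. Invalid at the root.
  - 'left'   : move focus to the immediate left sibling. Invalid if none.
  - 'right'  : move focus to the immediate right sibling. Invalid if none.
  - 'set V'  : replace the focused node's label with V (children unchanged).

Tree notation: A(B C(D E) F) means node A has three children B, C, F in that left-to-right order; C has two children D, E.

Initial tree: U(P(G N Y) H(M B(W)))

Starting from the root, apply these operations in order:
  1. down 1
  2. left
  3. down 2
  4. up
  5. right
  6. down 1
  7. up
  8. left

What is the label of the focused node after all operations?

Answer: P

Derivation:
Step 1 (down 1): focus=H path=1 depth=1 children=['M', 'B'] left=['P'] right=[] parent=U
Step 2 (left): focus=P path=0 depth=1 children=['G', 'N', 'Y'] left=[] right=['H'] parent=U
Step 3 (down 2): focus=Y path=0/2 depth=2 children=[] left=['G', 'N'] right=[] parent=P
Step 4 (up): focus=P path=0 depth=1 children=['G', 'N', 'Y'] left=[] right=['H'] parent=U
Step 5 (right): focus=H path=1 depth=1 children=['M', 'B'] left=['P'] right=[] parent=U
Step 6 (down 1): focus=B path=1/1 depth=2 children=['W'] left=['M'] right=[] parent=H
Step 7 (up): focus=H path=1 depth=1 children=['M', 'B'] left=['P'] right=[] parent=U
Step 8 (left): focus=P path=0 depth=1 children=['G', 'N', 'Y'] left=[] right=['H'] parent=U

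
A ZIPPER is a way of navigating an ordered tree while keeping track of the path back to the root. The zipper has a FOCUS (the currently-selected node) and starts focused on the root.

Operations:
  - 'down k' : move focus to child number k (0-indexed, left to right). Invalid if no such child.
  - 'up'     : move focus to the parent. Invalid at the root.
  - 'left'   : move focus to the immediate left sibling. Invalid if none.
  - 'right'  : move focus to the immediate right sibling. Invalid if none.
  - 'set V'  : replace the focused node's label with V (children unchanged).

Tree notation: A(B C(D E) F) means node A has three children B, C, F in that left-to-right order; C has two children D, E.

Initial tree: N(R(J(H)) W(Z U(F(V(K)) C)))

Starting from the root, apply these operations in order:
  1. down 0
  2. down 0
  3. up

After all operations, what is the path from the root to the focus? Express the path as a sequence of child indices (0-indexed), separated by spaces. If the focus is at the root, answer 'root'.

Step 1 (down 0): focus=R path=0 depth=1 children=['J'] left=[] right=['W'] parent=N
Step 2 (down 0): focus=J path=0/0 depth=2 children=['H'] left=[] right=[] parent=R
Step 3 (up): focus=R path=0 depth=1 children=['J'] left=[] right=['W'] parent=N

Answer: 0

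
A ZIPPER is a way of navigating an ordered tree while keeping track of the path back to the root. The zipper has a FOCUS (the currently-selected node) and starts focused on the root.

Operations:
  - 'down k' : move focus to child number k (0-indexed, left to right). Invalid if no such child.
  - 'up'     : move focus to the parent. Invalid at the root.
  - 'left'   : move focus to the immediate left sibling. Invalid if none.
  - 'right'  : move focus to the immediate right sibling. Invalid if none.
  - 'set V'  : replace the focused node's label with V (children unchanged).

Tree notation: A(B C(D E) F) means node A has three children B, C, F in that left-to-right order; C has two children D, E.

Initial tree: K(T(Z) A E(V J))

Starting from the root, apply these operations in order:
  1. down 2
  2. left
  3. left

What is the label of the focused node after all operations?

Step 1 (down 2): focus=E path=2 depth=1 children=['V', 'J'] left=['T', 'A'] right=[] parent=K
Step 2 (left): focus=A path=1 depth=1 children=[] left=['T'] right=['E'] parent=K
Step 3 (left): focus=T path=0 depth=1 children=['Z'] left=[] right=['A', 'E'] parent=K

Answer: T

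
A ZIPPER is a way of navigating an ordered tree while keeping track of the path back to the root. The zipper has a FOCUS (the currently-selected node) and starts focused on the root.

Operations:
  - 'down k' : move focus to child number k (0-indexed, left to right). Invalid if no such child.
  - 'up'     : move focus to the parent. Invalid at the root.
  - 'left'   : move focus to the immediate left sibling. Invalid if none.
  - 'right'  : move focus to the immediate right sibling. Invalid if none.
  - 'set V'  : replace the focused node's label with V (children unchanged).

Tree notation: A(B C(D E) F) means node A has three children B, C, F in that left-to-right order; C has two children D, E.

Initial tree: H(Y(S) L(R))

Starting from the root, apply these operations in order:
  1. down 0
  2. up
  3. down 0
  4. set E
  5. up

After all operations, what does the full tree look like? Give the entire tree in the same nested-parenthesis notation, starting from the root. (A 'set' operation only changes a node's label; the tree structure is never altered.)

Step 1 (down 0): focus=Y path=0 depth=1 children=['S'] left=[] right=['L'] parent=H
Step 2 (up): focus=H path=root depth=0 children=['Y', 'L'] (at root)
Step 3 (down 0): focus=Y path=0 depth=1 children=['S'] left=[] right=['L'] parent=H
Step 4 (set E): focus=E path=0 depth=1 children=['S'] left=[] right=['L'] parent=H
Step 5 (up): focus=H path=root depth=0 children=['E', 'L'] (at root)

Answer: H(E(S) L(R))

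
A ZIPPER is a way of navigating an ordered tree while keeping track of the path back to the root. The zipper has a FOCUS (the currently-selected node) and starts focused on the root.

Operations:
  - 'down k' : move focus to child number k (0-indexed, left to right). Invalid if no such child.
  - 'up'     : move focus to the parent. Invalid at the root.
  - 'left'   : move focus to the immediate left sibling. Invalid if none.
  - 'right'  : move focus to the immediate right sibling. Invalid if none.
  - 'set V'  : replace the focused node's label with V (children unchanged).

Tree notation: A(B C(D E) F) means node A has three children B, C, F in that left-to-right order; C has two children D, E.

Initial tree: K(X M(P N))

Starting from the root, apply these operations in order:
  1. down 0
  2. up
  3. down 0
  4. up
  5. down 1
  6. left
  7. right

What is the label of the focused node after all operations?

Answer: M

Derivation:
Step 1 (down 0): focus=X path=0 depth=1 children=[] left=[] right=['M'] parent=K
Step 2 (up): focus=K path=root depth=0 children=['X', 'M'] (at root)
Step 3 (down 0): focus=X path=0 depth=1 children=[] left=[] right=['M'] parent=K
Step 4 (up): focus=K path=root depth=0 children=['X', 'M'] (at root)
Step 5 (down 1): focus=M path=1 depth=1 children=['P', 'N'] left=['X'] right=[] parent=K
Step 6 (left): focus=X path=0 depth=1 children=[] left=[] right=['M'] parent=K
Step 7 (right): focus=M path=1 depth=1 children=['P', 'N'] left=['X'] right=[] parent=K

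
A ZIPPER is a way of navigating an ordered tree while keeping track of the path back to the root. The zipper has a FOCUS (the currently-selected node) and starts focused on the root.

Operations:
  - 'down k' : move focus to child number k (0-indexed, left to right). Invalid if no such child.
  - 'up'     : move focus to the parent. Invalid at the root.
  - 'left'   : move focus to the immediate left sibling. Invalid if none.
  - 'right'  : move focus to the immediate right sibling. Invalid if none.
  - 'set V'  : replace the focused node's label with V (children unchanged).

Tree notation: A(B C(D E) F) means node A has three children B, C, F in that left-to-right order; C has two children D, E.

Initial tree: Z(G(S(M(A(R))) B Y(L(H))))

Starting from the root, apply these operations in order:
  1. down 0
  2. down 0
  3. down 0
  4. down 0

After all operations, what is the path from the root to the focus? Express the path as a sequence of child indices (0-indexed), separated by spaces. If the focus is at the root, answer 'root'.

Step 1 (down 0): focus=G path=0 depth=1 children=['S', 'B', 'Y'] left=[] right=[] parent=Z
Step 2 (down 0): focus=S path=0/0 depth=2 children=['M'] left=[] right=['B', 'Y'] parent=G
Step 3 (down 0): focus=M path=0/0/0 depth=3 children=['A'] left=[] right=[] parent=S
Step 4 (down 0): focus=A path=0/0/0/0 depth=4 children=['R'] left=[] right=[] parent=M

Answer: 0 0 0 0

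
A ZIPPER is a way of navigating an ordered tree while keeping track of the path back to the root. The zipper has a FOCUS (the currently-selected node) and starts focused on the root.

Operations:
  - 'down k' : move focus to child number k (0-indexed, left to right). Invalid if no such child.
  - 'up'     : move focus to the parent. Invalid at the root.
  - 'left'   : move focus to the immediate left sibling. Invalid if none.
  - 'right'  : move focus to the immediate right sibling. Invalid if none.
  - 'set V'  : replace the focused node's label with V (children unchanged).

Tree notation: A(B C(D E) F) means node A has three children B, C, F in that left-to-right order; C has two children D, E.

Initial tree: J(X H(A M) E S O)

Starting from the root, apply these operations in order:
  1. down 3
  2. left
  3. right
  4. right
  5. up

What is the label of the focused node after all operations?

Step 1 (down 3): focus=S path=3 depth=1 children=[] left=['X', 'H', 'E'] right=['O'] parent=J
Step 2 (left): focus=E path=2 depth=1 children=[] left=['X', 'H'] right=['S', 'O'] parent=J
Step 3 (right): focus=S path=3 depth=1 children=[] left=['X', 'H', 'E'] right=['O'] parent=J
Step 4 (right): focus=O path=4 depth=1 children=[] left=['X', 'H', 'E', 'S'] right=[] parent=J
Step 5 (up): focus=J path=root depth=0 children=['X', 'H', 'E', 'S', 'O'] (at root)

Answer: J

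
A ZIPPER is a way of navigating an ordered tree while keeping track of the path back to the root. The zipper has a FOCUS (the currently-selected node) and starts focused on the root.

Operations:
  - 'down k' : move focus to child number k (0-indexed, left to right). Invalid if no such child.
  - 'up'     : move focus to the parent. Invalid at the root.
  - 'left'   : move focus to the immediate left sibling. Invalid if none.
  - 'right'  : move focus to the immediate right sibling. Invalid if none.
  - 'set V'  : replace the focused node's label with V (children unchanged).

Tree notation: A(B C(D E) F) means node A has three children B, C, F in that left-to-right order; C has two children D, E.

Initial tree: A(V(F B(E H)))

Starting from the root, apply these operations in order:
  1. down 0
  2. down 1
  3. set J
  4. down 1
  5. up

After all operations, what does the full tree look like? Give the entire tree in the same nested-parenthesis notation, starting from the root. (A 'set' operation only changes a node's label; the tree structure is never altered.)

Step 1 (down 0): focus=V path=0 depth=1 children=['F', 'B'] left=[] right=[] parent=A
Step 2 (down 1): focus=B path=0/1 depth=2 children=['E', 'H'] left=['F'] right=[] parent=V
Step 3 (set J): focus=J path=0/1 depth=2 children=['E', 'H'] left=['F'] right=[] parent=V
Step 4 (down 1): focus=H path=0/1/1 depth=3 children=[] left=['E'] right=[] parent=J
Step 5 (up): focus=J path=0/1 depth=2 children=['E', 'H'] left=['F'] right=[] parent=V

Answer: A(V(F J(E H)))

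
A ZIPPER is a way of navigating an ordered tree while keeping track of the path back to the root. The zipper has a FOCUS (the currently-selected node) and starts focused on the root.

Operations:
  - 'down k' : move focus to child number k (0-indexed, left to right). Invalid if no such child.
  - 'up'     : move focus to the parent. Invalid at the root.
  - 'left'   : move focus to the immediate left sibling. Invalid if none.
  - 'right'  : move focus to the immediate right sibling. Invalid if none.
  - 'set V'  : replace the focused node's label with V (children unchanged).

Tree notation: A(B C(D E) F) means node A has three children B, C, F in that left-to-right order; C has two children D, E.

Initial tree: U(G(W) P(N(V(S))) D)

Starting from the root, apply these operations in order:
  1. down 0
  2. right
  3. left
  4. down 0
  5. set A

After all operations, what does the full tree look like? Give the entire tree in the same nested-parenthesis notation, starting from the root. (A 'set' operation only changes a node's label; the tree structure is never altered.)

Step 1 (down 0): focus=G path=0 depth=1 children=['W'] left=[] right=['P', 'D'] parent=U
Step 2 (right): focus=P path=1 depth=1 children=['N'] left=['G'] right=['D'] parent=U
Step 3 (left): focus=G path=0 depth=1 children=['W'] left=[] right=['P', 'D'] parent=U
Step 4 (down 0): focus=W path=0/0 depth=2 children=[] left=[] right=[] parent=G
Step 5 (set A): focus=A path=0/0 depth=2 children=[] left=[] right=[] parent=G

Answer: U(G(A) P(N(V(S))) D)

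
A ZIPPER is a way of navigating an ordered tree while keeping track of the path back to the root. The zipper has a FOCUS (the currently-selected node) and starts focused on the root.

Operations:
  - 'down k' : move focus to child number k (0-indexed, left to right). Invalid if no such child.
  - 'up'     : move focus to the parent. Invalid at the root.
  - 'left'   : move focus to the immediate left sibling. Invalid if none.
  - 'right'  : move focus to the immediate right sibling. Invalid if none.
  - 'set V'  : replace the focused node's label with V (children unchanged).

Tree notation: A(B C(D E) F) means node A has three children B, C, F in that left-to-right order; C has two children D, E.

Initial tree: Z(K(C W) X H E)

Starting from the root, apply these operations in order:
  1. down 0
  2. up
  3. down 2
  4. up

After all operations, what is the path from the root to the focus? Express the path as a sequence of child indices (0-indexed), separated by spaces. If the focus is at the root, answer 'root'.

Answer: root

Derivation:
Step 1 (down 0): focus=K path=0 depth=1 children=['C', 'W'] left=[] right=['X', 'H', 'E'] parent=Z
Step 2 (up): focus=Z path=root depth=0 children=['K', 'X', 'H', 'E'] (at root)
Step 3 (down 2): focus=H path=2 depth=1 children=[] left=['K', 'X'] right=['E'] parent=Z
Step 4 (up): focus=Z path=root depth=0 children=['K', 'X', 'H', 'E'] (at root)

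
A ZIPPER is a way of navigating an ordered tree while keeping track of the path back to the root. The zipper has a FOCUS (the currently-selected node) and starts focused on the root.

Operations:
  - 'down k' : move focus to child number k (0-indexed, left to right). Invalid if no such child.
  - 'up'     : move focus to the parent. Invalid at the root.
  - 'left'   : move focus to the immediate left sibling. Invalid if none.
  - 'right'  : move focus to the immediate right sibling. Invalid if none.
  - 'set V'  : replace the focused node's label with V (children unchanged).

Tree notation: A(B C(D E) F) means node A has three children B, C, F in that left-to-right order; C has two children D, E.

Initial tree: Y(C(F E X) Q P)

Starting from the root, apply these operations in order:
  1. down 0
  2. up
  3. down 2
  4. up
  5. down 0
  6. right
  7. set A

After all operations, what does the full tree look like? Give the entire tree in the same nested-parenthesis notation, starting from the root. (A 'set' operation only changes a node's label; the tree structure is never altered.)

Step 1 (down 0): focus=C path=0 depth=1 children=['F', 'E', 'X'] left=[] right=['Q', 'P'] parent=Y
Step 2 (up): focus=Y path=root depth=0 children=['C', 'Q', 'P'] (at root)
Step 3 (down 2): focus=P path=2 depth=1 children=[] left=['C', 'Q'] right=[] parent=Y
Step 4 (up): focus=Y path=root depth=0 children=['C', 'Q', 'P'] (at root)
Step 5 (down 0): focus=C path=0 depth=1 children=['F', 'E', 'X'] left=[] right=['Q', 'P'] parent=Y
Step 6 (right): focus=Q path=1 depth=1 children=[] left=['C'] right=['P'] parent=Y
Step 7 (set A): focus=A path=1 depth=1 children=[] left=['C'] right=['P'] parent=Y

Answer: Y(C(F E X) A P)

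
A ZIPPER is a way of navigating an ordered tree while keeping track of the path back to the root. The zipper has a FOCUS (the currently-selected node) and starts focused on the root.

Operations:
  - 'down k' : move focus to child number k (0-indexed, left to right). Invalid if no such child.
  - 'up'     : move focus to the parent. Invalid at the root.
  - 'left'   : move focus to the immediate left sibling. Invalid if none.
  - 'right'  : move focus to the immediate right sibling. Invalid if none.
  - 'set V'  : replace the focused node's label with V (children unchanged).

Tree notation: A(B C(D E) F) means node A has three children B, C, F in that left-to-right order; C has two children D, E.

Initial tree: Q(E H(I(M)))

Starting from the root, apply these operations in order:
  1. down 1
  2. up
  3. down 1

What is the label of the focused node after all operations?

Step 1 (down 1): focus=H path=1 depth=1 children=['I'] left=['E'] right=[] parent=Q
Step 2 (up): focus=Q path=root depth=0 children=['E', 'H'] (at root)
Step 3 (down 1): focus=H path=1 depth=1 children=['I'] left=['E'] right=[] parent=Q

Answer: H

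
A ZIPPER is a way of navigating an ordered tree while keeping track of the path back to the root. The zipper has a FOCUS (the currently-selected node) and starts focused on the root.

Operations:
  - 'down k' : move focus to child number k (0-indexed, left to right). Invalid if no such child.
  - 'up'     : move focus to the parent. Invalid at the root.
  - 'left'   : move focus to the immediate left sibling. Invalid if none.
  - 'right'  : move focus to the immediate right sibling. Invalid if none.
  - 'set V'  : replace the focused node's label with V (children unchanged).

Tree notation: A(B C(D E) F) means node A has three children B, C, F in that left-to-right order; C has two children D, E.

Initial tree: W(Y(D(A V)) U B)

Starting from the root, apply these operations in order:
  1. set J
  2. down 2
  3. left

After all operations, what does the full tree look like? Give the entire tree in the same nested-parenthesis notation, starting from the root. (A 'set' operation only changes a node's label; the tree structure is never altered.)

Step 1 (set J): focus=J path=root depth=0 children=['Y', 'U', 'B'] (at root)
Step 2 (down 2): focus=B path=2 depth=1 children=[] left=['Y', 'U'] right=[] parent=J
Step 3 (left): focus=U path=1 depth=1 children=[] left=['Y'] right=['B'] parent=J

Answer: J(Y(D(A V)) U B)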